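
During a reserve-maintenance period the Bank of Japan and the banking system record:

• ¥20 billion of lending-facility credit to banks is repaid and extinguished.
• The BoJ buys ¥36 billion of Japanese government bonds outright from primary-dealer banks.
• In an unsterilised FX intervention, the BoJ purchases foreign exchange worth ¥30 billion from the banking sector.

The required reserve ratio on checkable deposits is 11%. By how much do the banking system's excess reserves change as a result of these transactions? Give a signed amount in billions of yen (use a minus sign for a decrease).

+¥46 billion

Discount-window repayment ¥20 billion: reserves −¥20B, deposits 0.
OMO purchase (from banks) ¥36 billion: reserves +¥36B, deposits 0.
FX purchase ¥30 billion: reserves +¥30B, deposits 0.
Totals: Δreserves = +¥46B, Δdeposits = 0.
Δrequired reserves = 11% × 0 = 0.
Δexcess reserves = Δreserves − Δrequired = +¥46B − (0) = +¥46 billion.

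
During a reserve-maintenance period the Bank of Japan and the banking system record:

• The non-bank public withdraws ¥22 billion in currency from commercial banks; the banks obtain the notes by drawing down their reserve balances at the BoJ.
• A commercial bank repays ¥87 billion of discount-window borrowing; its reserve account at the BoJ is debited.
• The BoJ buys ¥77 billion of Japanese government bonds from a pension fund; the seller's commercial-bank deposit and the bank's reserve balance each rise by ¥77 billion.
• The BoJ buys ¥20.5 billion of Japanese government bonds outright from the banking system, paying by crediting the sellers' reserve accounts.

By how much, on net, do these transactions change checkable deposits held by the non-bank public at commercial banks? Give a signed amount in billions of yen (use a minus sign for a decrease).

+¥55 billion

Currency withdrawal ¥22 billion: non-bank counterparties' bank balances fall → −¥22B.
Discount-window repayment ¥87 billion: the counterparty is a bank, so public deposits are unchanged → 0.
Asset purchase (from non-banks) ¥77 billion: non-bank counterparties' bank balances rise → +¥77B.
OMO purchase (from banks) ¥20.5 billion: the counterparty is a bank, so public deposits are unchanged → 0.
Net: −22 + 0 + 77 + 0 = +¥55 billion.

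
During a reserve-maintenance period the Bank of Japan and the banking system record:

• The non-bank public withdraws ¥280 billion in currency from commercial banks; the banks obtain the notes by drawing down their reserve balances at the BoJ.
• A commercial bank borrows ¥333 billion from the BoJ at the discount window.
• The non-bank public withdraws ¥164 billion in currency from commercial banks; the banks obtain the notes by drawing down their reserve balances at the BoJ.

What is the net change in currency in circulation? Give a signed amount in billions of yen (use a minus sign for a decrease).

BoJ balance sheet:
  Assets:      Loans to banks +¥333B
  Liabilities: Bank reserves −¥111B, Currency in circulation +¥444B
Commercial banking system:
  Assets:      Reserves at CB −¥111B
  Liabilities: Checkable deposits −¥444B, Borrowings from CB +¥333B
So the change in currency in circulation is +¥444 billion.

+¥444 billion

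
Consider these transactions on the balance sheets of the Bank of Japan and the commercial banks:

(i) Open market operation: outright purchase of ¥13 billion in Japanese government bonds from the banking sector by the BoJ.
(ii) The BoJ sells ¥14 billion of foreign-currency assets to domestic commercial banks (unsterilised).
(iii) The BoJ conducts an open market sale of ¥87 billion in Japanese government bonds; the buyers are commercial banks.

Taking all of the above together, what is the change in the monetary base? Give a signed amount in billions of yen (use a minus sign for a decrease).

-¥88 billion

BoJ balance sheet:
  Assets:      Securities −¥74B, Foreign assets −¥14B
  Liabilities: Bank reserves −¥88B
Monetary base = currency + reserves: 0 + (−¥88B) = -¥88 billion.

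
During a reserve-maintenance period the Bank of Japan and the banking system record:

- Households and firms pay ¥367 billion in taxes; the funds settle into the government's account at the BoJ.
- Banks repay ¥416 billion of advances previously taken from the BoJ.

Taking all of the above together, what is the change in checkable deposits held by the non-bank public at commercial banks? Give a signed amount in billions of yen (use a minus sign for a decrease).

Government account inflow ¥367 billion: non-bank counterparties' bank balances fall → −¥367B.
Discount-window repayment ¥416 billion: the counterparty is a bank, so public deposits are unchanged → 0.
Net: −367 + 0 = -¥367 billion.

-¥367 billion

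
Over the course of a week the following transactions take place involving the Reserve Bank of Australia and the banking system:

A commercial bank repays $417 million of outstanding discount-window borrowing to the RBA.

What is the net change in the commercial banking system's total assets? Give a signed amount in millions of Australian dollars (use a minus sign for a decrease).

-$417 million

RBA balance sheet:
  Assets:      Loans to banks −$417M
  Liabilities: Bank reserves −$417M
Commercial banking system:
  Assets:      Reserves at CB −$417M
  Liabilities: Borrowings from CB −$417M
Change in total bank assets = -$417 million.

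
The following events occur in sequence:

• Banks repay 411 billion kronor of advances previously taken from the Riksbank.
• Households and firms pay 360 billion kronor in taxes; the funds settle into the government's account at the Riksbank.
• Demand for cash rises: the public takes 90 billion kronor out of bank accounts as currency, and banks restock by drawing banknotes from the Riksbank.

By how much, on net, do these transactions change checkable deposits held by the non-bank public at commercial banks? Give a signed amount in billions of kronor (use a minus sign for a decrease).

Discount-window repayment 411 billion kronor: the counterparty is a bank, so public deposits are unchanged → 0.
Government account inflow 360 billion kronor: non-bank counterparties' bank balances fall → −360B.
Currency withdrawal 90 billion kronor: non-bank counterparties' bank balances fall → −90B.
Net: 0 − 360 − 90 = -450 billion.

-450 billion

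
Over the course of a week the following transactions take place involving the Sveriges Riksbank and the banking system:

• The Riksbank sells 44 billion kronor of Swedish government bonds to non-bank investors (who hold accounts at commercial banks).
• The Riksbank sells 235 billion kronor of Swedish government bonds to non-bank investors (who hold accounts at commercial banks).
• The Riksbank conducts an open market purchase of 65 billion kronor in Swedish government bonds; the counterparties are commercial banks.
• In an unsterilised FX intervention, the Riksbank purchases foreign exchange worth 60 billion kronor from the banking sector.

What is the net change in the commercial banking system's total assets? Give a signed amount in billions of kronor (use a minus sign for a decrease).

Riksbank balance sheet:
  Assets:      Securities −214B, Foreign assets +60B
  Liabilities: Bank reserves −154B
Commercial banking system:
  Assets:      Reserves at CB −154B, Securities −65B, Foreign assets −60B
  Liabilities: Checkable deposits −279B
Change in total bank assets = -279 billion.

-279 billion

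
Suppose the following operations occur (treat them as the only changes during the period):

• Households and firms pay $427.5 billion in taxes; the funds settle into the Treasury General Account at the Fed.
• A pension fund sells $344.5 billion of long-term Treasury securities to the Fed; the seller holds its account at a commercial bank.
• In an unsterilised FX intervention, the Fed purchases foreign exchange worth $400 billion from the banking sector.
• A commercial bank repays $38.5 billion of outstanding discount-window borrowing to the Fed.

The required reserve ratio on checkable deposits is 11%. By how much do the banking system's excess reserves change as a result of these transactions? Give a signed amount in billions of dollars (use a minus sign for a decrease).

+$287.63 billion

Government account inflow $427.5 billion: reserves −$427.5B, deposits −$427.5B.
Asset purchase (from non-banks) $344.5 billion: reserves +$344.5B, deposits +$344.5B.
FX purchase $400 billion: reserves +$400B, deposits 0.
Discount-window repayment $38.5 billion: reserves −$38.5B, deposits 0.
Totals: Δreserves = +$278.5B, Δdeposits = −$83B.
Δrequired reserves = 11% × −$83B = −$9.13B.
Δexcess reserves = Δreserves − Δrequired = +$278.5B − (−$9.13B) = +$287.63 billion.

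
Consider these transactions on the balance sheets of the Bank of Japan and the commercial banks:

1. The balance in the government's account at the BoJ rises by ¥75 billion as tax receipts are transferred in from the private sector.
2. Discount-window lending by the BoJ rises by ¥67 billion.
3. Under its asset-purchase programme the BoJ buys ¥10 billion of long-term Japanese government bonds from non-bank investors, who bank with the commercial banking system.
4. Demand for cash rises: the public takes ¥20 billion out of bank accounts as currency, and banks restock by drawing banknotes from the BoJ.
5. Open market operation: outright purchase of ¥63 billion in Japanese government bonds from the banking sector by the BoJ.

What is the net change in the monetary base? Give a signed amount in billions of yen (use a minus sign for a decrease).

Government account inflow ¥75 billion: reserves shift to a non-base liability → −¥75B.
Discount-window loan ¥67 billion: BoJ balance sheet expands → +¥67B.
Asset purchase (from non-banks) ¥10 billion: BoJ balance sheet expands → +¥10B.
Currency withdrawal ¥20 billion: just a shift between currency and reserves — both are base money → 0.
OMO purchase (from banks) ¥63 billion: BoJ balance sheet expands → +¥63B.
Net: −75 + 67 + 10 + 0 + 63 = +¥65 billion.

+¥65 billion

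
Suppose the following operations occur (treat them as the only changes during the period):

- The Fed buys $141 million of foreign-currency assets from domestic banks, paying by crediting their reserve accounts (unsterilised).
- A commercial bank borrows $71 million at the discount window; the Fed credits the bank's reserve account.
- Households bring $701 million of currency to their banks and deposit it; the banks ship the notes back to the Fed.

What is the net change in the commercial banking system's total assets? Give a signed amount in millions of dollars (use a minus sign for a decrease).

+$772 million

Fed balance sheet:
  Assets:      Loans to banks +$71M, Foreign assets +$141M
  Liabilities: Bank reserves +$913M, Currency in circulation −$701M
Commercial banking system:
  Assets:      Reserves at CB +$913M, Foreign assets −$141M
  Liabilities: Checkable deposits +$701M, Borrowings from CB +$71M
Change in total bank assets = +$772 million.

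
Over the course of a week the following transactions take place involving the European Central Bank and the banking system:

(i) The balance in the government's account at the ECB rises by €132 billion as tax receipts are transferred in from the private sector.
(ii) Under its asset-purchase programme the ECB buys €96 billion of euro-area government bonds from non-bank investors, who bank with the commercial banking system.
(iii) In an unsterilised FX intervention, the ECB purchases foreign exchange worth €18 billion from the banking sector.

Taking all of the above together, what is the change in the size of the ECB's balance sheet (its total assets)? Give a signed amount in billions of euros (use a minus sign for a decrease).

Government account inflow €132 billion: only the composition of liabilities changes → 0.
Asset purchase (from non-banks) €96 billion: an ECB asset is acquired → +€96B.
FX purchase €18 billion: an ECB asset is acquired → +€18B.
Net: 0 + 96 + 18 = +€114 billion.

+€114 billion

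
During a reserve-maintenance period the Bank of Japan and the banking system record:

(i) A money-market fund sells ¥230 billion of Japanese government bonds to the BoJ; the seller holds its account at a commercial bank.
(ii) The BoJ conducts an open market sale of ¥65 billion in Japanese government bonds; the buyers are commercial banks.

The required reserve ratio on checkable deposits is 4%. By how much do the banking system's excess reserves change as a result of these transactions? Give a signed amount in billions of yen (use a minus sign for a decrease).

+¥155.8 billion

Asset purchase (from non-banks) ¥230 billion: reserves +¥230B, deposits +¥230B.
OMO sale (to banks) ¥65 billion: reserves −¥65B, deposits 0.
Totals: Δreserves = +¥165B, Δdeposits = +¥230B.
Δrequired reserves = 4% × +¥230B = +¥9.2B.
Δexcess reserves = Δreserves − Δrequired = +¥165B − (+¥9.2B) = +¥155.8 billion.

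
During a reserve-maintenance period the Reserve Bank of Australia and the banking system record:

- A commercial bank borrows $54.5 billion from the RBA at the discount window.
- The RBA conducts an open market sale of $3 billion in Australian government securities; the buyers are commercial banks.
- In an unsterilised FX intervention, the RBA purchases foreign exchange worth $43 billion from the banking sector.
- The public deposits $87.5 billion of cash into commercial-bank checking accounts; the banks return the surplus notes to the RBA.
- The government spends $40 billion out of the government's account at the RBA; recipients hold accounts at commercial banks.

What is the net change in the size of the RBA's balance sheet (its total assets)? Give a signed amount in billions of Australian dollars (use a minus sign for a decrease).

+$94.5 billion

Discount-window loan $54.5 billion: an RBA asset is acquired → +$54.5B.
OMO sale (to banks) $3 billion: an RBA asset is shed → −$3B.
FX purchase $43 billion: an RBA asset is acquired → +$43B.
Currency deposit $87.5 billion: only the composition of liabilities changes → 0.
Government spending $40 billion: only the composition of liabilities changes → 0.
Net: 54.5 − 3 + 43 + 0 + 0 = +$94.5 billion.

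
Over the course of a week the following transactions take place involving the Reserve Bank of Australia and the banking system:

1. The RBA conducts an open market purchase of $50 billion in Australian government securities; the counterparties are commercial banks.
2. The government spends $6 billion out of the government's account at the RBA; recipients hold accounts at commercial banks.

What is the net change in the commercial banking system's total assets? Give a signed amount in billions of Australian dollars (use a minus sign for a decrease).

+$6 billion

OMO purchase (from banks) $50 billion: just an asset swap on bank balance sheets → 0.
Government spending $6 billion: bank balance sheets expand → +$6B.
Net: 0 + 6 = +$6 billion.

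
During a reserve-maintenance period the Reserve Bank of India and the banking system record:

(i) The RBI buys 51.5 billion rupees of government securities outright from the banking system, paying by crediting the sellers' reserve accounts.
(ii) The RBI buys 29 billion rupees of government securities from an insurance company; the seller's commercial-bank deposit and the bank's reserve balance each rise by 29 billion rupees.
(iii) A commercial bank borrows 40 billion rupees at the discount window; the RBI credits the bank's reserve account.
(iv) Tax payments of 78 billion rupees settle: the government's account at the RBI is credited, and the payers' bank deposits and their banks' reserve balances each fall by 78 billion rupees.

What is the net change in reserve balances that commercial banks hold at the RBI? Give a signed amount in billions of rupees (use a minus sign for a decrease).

+42.5 billion

OMO purchase (from banks) 51.5 billion rupees: the RBI pays by crediting reserve accounts → +51.5B.
Asset purchase (from non-banks) 29 billion rupees: the RBI pays by crediting reserve accounts → +29B.
Discount-window loan 40 billion rupees: the loan is credited to the bank's reserve account → +40B.
Government account inflow 78 billion rupees: funds move from bank reserves into the government account → −78B.
Net: 51.5 + 29 + 40 − 78 = +42.5 billion.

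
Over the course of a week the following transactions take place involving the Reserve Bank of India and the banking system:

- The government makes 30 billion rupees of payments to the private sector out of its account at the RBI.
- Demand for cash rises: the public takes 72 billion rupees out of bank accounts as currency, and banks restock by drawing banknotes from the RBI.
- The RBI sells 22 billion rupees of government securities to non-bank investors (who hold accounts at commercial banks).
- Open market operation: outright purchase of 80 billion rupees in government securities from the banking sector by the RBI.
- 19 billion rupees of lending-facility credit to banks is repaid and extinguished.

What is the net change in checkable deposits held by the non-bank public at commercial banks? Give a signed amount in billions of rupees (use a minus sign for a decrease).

-64 billion

Government spending 30 billion rupees: non-bank counterparties' bank balances rise → +30B.
Currency withdrawal 72 billion rupees: non-bank counterparties' bank balances fall → −72B.
Asset sale (to non-banks) 22 billion rupees: non-bank counterparties' bank balances fall → −22B.
OMO purchase (from banks) 80 billion rupees: the counterparty is a bank, so public deposits are unchanged → 0.
Discount-window repayment 19 billion rupees: the counterparty is a bank, so public deposits are unchanged → 0.
Net: 30 − 72 − 22 + 0 + 0 = -64 billion.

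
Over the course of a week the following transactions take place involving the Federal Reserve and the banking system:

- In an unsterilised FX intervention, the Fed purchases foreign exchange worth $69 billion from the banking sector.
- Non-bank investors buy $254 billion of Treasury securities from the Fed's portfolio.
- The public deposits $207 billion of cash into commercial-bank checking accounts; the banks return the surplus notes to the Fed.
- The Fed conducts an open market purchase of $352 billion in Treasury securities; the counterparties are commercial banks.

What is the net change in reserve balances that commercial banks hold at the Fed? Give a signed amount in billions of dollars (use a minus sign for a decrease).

Fed balance sheet:
  Assets:      Securities +$98B, Foreign assets +$69B
  Liabilities: Bank reserves +$374B, Currency in circulation −$207B
Commercial banking system:
  Assets:      Reserves at CB +$374B, Securities −$352B, Foreign assets −$69B
  Liabilities: Checkable deposits −$47B
So the change in reserve balances that commercial banks hold at the Fed is +$374 billion.

+$374 billion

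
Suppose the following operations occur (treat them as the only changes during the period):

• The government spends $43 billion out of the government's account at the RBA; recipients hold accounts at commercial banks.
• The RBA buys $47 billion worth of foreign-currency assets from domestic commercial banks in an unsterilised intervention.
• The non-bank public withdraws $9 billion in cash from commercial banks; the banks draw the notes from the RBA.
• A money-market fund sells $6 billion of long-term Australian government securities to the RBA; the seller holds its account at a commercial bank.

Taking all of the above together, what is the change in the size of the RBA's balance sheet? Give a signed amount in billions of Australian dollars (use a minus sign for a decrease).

RBA balance sheet:
  Assets:      Securities +$6B, Foreign assets +$47B
  Liabilities: Bank reserves +$87B, Currency in circulation +$9B, Government deposits −$43B
Commercial banking system:
  Assets:      Reserves at CB +$87B, Foreign assets −$47B
  Liabilities: Checkable deposits +$40B
Change in total RBA assets = +$53 billion.

+$53 billion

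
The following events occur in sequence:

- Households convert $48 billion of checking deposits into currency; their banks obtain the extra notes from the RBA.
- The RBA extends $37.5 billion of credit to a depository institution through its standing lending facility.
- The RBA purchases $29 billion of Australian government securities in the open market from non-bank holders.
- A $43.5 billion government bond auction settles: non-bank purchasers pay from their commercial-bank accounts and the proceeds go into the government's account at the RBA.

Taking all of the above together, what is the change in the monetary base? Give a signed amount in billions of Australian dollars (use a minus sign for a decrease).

RBA balance sheet:
  Assets:      Securities +$29B, Loans to banks +$37.5B
  Liabilities: Bank reserves −$25B, Currency in circulation +$48B, Government deposits +$43.5B
Monetary base = currency + reserves: +$48B + (−$25B) = +$23 billion.

+$23 billion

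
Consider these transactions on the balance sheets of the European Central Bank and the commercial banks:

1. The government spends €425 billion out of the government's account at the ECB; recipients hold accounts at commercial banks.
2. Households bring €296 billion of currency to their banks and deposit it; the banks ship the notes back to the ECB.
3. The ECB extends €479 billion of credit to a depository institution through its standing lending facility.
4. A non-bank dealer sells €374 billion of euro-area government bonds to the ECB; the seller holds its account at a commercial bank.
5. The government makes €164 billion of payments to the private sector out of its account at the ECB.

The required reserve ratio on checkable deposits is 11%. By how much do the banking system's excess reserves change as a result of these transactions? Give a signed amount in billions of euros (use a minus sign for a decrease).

+€1599.51 billion

Government spending €425 billion: reserves +€425B, deposits +€425B.
Currency deposit €296 billion: reserves +€296B, deposits +€296B.
Discount-window loan €479 billion: reserves +€479B, deposits 0.
Asset purchase (from non-banks) €374 billion: reserves +€374B, deposits +€374B.
Government spending €164 billion: reserves +€164B, deposits +€164B.
Totals: Δreserves = +€1738B, Δdeposits = +€1259B.
Δrequired reserves = 11% × +€1259B = +€138.49B.
Δexcess reserves = Δreserves − Δrequired = +€1738B − (+€138.49B) = +€1599.51 billion.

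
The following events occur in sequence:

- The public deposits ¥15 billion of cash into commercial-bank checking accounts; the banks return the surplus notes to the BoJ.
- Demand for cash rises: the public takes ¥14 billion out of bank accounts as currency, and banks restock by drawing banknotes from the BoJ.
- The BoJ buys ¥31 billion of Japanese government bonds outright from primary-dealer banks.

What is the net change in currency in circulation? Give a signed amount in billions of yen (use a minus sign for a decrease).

BoJ balance sheet:
  Assets:      Securities +¥31B
  Liabilities: Bank reserves +¥32B, Currency in circulation −¥1B
Commercial banking system:
  Assets:      Reserves at CB +¥32B, Securities −¥31B
  Liabilities: Checkable deposits +¥1B
So the change in currency in circulation is -¥1 billion.

-¥1 billion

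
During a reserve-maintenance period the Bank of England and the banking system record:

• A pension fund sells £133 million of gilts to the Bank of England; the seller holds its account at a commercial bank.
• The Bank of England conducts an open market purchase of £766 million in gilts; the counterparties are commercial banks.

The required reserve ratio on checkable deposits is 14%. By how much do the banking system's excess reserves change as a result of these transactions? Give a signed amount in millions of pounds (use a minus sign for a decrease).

+£880.38 million

Asset purchase (from non-banks) £133 million: reserves +£133M, deposits +£133M.
OMO purchase (from banks) £766 million: reserves +£766M, deposits 0.
Totals: Δreserves = +£899M, Δdeposits = +£133M.
Δrequired reserves = 14% × +£133M = +£18.62M.
Δexcess reserves = Δreserves − Δrequired = +£899M − (+£18.62M) = +£880.38 million.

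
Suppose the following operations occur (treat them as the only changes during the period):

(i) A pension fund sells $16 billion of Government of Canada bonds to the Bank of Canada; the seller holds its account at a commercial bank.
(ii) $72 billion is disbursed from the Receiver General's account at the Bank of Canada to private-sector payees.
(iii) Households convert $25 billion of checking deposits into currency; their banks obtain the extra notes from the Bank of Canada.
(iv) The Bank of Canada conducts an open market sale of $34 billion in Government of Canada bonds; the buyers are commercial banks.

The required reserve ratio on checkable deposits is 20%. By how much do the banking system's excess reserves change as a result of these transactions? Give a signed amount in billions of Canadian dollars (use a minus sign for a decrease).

+$16.4 billion

Asset purchase (from non-banks) $16 billion: reserves +$16B, deposits +$16B.
Government spending $72 billion: reserves +$72B, deposits +$72B.
Currency withdrawal $25 billion: reserves −$25B, deposits −$25B.
OMO sale (to banks) $34 billion: reserves −$34B, deposits 0.
Totals: Δreserves = +$29B, Δdeposits = +$63B.
Δrequired reserves = 20% × +$63B = +$12.6B.
Δexcess reserves = Δreserves − Δrequired = +$29B − (+$12.6B) = +$16.4 billion.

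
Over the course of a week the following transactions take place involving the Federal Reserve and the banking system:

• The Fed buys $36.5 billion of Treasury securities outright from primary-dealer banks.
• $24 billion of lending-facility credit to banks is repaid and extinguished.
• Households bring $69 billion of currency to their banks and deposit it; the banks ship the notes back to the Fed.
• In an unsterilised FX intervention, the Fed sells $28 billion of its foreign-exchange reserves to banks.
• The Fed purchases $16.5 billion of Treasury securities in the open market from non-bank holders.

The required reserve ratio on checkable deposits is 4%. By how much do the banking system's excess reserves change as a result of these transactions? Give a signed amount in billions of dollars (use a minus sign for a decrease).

OMO purchase (from banks) $36.5 billion: reserves +$36.5B, deposits 0.
Discount-window repayment $24 billion: reserves −$24B, deposits 0.
Currency deposit $69 billion: reserves +$69B, deposits +$69B.
FX sale $28 billion: reserves −$28B, deposits 0.
Asset purchase (from non-banks) $16.5 billion: reserves +$16.5B, deposits +$16.5B.
Totals: Δreserves = +$70B, Δdeposits = +$85.5B.
Δrequired reserves = 4% × +$85.5B = +$3.42B.
Δexcess reserves = Δreserves − Δrequired = +$70B − (+$3.42B) = +$66.58 billion.

+$66.58 billion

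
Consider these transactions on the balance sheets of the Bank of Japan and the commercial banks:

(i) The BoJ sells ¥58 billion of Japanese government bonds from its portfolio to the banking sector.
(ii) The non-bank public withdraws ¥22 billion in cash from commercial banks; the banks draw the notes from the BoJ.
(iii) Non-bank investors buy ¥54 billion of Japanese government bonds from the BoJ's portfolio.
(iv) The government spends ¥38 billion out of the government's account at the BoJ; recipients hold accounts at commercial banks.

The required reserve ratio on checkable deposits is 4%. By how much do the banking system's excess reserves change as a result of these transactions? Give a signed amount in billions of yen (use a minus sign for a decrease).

OMO sale (to banks) ¥58 billion: reserves −¥58B, deposits 0.
Currency withdrawal ¥22 billion: reserves −¥22B, deposits −¥22B.
Asset sale (to non-banks) ¥54 billion: reserves −¥54B, deposits −¥54B.
Government spending ¥38 billion: reserves +¥38B, deposits +¥38B.
Totals: Δreserves = −¥96B, Δdeposits = −¥38B.
Δrequired reserves = 4% × −¥38B = −¥1.52B.
Δexcess reserves = Δreserves − Δrequired = −¥96B − (−¥1.52B) = -¥94.48 billion.

-¥94.48 billion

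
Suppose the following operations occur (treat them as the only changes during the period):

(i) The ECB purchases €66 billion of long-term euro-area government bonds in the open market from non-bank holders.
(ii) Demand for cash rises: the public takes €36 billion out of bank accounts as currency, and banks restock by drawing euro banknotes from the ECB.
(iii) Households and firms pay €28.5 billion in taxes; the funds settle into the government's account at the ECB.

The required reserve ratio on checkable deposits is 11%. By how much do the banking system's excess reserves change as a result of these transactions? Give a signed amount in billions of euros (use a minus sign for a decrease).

Asset purchase (from non-banks) €66 billion: reserves +€66B, deposits +€66B.
Currency withdrawal €36 billion: reserves −€36B, deposits −€36B.
Government account inflow €28.5 billion: reserves −€28.5B, deposits −€28.5B.
Totals: Δreserves = +€1.5B, Δdeposits = +€1.5B.
Δrequired reserves = 11% × +€1.5B = +€0.165B.
Δexcess reserves = Δreserves − Δrequired = +€1.5B − (+€0.165B) = +€1.335 billion.

+€1.335 billion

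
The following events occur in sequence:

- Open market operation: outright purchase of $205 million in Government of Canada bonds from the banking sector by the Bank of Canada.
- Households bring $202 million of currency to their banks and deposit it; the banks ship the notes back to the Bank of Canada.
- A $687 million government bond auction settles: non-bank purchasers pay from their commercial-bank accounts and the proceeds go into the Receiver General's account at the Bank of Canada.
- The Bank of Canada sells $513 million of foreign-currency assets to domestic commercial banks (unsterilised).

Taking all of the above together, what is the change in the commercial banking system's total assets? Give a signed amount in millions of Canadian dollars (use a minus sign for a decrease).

OMO purchase (from banks) $205 million: just an asset swap on bank balance sheets → 0.
Currency deposit $202 million: bank balance sheets expand → +$202M.
Government account inflow $687 million: bank balance sheets shrink → −$687M.
FX sale $513 million: just an asset swap on bank balance sheets → 0.
Net: 0 + 202 − 687 + 0 = -$485 million.

-$485 million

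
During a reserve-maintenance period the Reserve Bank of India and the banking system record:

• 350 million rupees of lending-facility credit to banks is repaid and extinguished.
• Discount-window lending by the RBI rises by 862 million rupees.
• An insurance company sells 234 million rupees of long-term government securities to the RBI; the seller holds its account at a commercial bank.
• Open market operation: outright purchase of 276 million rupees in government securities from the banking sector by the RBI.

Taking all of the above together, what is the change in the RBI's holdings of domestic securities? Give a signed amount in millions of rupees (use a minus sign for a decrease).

Discount-window repayment 350 million rupees: the RBI's securities portfolio is untouched → 0.
Discount-window loan 862 million rupees: the RBI's securities portfolio is untouched → 0.
Asset purchase (from non-banks) 234 million rupees: securities added to the RBI's portfolio → +234M.
OMO purchase (from banks) 276 million rupees: securities added to the RBI's portfolio → +276M.
Net: 0 + 0 + 234 + 276 = +510 million.

+510 million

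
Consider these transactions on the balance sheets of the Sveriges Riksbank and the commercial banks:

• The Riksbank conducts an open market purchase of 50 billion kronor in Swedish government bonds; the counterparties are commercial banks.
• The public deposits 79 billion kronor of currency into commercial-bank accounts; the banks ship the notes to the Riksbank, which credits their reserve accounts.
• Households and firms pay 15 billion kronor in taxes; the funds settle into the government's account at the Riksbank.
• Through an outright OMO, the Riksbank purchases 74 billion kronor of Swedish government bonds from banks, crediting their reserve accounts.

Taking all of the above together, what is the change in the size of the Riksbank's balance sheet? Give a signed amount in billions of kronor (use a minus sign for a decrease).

+124 billion

Riksbank balance sheet:
  Assets:      Securities +124B
  Liabilities: Bank reserves +188B, Currency in circulation −79B, Government deposits +15B
Change in total Riksbank assets = +124 billion.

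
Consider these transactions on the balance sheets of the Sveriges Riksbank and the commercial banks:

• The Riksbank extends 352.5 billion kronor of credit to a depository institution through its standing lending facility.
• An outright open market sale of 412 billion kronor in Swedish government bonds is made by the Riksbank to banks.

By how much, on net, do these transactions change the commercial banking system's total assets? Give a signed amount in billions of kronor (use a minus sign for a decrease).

+352.5 billion

Discount-window loan 352.5 billion kronor: bank balance sheets expand → +352.5B.
OMO sale (to banks) 412 billion kronor: just an asset swap on bank balance sheets → 0.
Net: 352.5 + 0 = +352.5 billion.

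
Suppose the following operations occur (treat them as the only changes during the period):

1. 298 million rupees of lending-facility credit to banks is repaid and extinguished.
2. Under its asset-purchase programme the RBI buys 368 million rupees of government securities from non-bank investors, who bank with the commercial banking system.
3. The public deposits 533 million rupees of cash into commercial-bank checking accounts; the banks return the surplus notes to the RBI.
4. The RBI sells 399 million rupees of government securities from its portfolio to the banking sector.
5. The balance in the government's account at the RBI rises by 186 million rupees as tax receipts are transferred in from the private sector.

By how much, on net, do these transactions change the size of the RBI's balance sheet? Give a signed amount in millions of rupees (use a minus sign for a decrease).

RBI balance sheet:
  Assets:      Securities −31M, Loans to banks −298M
  Liabilities: Bank reserves +18M, Currency in circulation −533M, Government deposits +186M
Change in total RBI assets = -329 million.

-329 million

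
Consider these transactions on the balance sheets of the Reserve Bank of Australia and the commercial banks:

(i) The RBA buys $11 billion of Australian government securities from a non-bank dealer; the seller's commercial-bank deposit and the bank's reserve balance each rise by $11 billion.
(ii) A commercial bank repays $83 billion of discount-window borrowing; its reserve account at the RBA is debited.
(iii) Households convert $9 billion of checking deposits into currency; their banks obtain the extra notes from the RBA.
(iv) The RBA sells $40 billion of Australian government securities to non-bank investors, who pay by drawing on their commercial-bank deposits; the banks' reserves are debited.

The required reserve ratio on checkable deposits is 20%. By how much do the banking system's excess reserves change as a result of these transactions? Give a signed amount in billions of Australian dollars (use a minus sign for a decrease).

-$113.4 billion

Asset purchase (from non-banks) $11 billion: reserves +$11B, deposits +$11B.
Discount-window repayment $83 billion: reserves −$83B, deposits 0.
Currency withdrawal $9 billion: reserves −$9B, deposits −$9B.
Asset sale (to non-banks) $40 billion: reserves −$40B, deposits −$40B.
Totals: Δreserves = −$121B, Δdeposits = −$38B.
Δrequired reserves = 20% × −$38B = −$7.6B.
Δexcess reserves = Δreserves − Δrequired = −$121B − (−$7.6B) = -$113.4 billion.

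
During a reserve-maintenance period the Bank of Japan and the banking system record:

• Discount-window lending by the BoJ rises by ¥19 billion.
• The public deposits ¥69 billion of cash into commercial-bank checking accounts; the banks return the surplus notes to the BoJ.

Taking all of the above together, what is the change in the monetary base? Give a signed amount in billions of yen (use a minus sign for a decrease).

+¥19 billion

Discount-window loan ¥19 billion: BoJ balance sheet expands → +¥19B.
Currency deposit ¥69 billion: just a shift between currency and reserves — both are base money → 0.
Net: 19 + 0 = +¥19 billion.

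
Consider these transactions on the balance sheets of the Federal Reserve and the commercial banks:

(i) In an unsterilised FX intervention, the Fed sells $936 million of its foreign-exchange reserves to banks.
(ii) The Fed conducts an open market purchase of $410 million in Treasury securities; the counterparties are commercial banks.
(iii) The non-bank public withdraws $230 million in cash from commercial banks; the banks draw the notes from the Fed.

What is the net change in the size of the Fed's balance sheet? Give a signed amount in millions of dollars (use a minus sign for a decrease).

-$526 million

Fed balance sheet:
  Assets:      Securities +$410M, Foreign assets −$936M
  Liabilities: Bank reserves −$756M, Currency in circulation +$230M
Change in total Fed assets = -$526 million.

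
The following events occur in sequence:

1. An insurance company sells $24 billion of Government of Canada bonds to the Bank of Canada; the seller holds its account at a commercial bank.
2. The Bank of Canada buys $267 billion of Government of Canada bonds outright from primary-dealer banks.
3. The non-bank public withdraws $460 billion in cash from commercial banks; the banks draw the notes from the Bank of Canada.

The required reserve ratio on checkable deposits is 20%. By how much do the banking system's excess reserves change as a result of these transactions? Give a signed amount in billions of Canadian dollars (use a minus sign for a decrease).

Asset purchase (from non-banks) $24 billion: reserves +$24B, deposits +$24B.
OMO purchase (from banks) $267 billion: reserves +$267B, deposits 0.
Currency withdrawal $460 billion: reserves −$460B, deposits −$460B.
Totals: Δreserves = −$169B, Δdeposits = −$436B.
Δrequired reserves = 20% × −$436B = −$87.2B.
Δexcess reserves = Δreserves − Δrequired = −$169B − (−$87.2B) = -$81.8 billion.

-$81.8 billion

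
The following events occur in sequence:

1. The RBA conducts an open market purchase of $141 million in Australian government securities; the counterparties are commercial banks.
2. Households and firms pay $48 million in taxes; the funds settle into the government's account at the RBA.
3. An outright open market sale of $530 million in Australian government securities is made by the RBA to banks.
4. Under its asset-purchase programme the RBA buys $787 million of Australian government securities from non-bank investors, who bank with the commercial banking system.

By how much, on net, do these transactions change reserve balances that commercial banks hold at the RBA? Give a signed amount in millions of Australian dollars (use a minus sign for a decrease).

RBA balance sheet:
  Assets:      Securities +$398M
  Liabilities: Bank reserves +$350M, Government deposits +$48M
Commercial banking system:
  Assets:      Reserves at CB +$350M, Securities +$389M
  Liabilities: Checkable deposits +$739M
So the change in reserve balances that commercial banks hold at the RBA is +$350 million.

+$350 million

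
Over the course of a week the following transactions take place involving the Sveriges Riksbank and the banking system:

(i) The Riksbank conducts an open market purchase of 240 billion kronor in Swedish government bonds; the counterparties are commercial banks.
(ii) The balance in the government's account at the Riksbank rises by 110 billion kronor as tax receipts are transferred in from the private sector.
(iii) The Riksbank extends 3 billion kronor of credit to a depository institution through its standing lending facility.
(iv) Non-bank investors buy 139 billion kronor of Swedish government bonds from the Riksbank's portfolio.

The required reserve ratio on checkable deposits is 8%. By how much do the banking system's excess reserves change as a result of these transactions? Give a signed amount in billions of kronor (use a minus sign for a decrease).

OMO purchase (from banks) 240 billion kronor: reserves +240B, deposits 0.
Government account inflow 110 billion kronor: reserves −110B, deposits −110B.
Discount-window loan 3 billion kronor: reserves +3B, deposits 0.
Asset sale (to non-banks) 139 billion kronor: reserves −139B, deposits −139B.
Totals: Δreserves = −6B, Δdeposits = −249B.
Δrequired reserves = 8% × −249B = −19.92B.
Δexcess reserves = Δreserves − Δrequired = −6B − (−19.92B) = +13.92 billion.

+13.92 billion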